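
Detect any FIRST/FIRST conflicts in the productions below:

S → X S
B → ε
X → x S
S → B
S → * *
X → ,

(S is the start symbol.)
A FIRST/FIRST conflict occurs when two productions N → α and N → β for the same non-terminal have FIRST(α) ∩ FIRST(β) ≠ ∅ (with ε ∈ FIRST of a nullable right-hand side, so two nullable alternatives also conflict).

FIRST sets of the non-terminals at (or reachable through a nullable prefix from) the front of some alternative:
  FIRST(X) = { ',', 'x' }
  FIRST(B) = { ε }

Productions for S:
  S → X S: FIRST = { ',', 'x' }
  S → B: FIRST = { ε }
  S → * *: FIRST = { '*' }
Productions for X:
  X → x S: FIRST = { 'x' }
  X → ,: FIRST = { ',' }
B has only one production, so no FIRST/FIRST conflict is possible there.

All alternatives of each non-terminal have pairwise disjoint FIRST sets.

Answer: No FIRST/FIRST conflicts.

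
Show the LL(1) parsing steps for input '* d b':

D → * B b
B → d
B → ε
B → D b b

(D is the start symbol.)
LL(1) parsing maintains a stack (initially the start symbol over $) and the input. At each step: if the stack top is a terminal, match it against the current input token; if it is a non-terminal N, replace it with the RHS of M[N, lookahead] (the unique production whose predict set contains the lookahead).

Stack is shown with the top on the left.

Stack    Input    Action
------------------------
D $      * d b $  output D → * B b
* B b $  * d b $  match '*'
B b $    d b $    output B → d
d b $    d b $    match 'd'
b $      b $      match 'b'
$        $        accept

The string is accepted.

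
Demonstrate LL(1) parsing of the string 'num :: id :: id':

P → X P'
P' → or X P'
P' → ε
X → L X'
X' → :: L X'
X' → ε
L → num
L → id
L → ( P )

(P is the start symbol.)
LL(1) parsing maintains a stack (initially the start symbol over $) and the input. At each step: if the stack top is a terminal, match it against the current input token; if it is a non-terminal N, replace it with the RHS of M[N, lookahead] (the unique production whose predict set contains the lookahead).

Stack is shown with the top on the left.

Stack         Input              Action
---------------------------------------
P $           num :: id :: id $  output P → X P'
X P' $        num :: id :: id $  output X → L X'
L X' P' $     num :: id :: id $  output L → num
num X' P' $   num :: id :: id $  match 'num'
X' P' $       :: id :: id $      output X' → :: L X'
:: L X' P' $  :: id :: id $      match '::'
L X' P' $     id :: id $         output L → id
id X' P' $    id :: id $         match 'id'
X' P' $       :: id $            output X' → :: L X'
:: L X' P' $  :: id $            match '::'
L X' P' $     id $               output L → id
id X' P' $    id $               match 'id'
X' P' $       $                  output X' → ε
P' $          $                  output P' → ε
$             $                  accept

The string is accepted.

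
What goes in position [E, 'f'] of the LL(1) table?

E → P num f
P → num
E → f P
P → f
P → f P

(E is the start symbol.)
E → P num f, E → f P

To find M[E, 'f'], we find productions for E where 'f' is in the predict set (PREDICT(N → α) = (FIRST(α) \ {ε}) ∪ (FOLLOW(N) if α ⇒* ε)).

Relevant sets:
  FIRST(P) = { 'f', 'num' }

E → P num f: PREDICT = { 'f', 'num' }
  'f' is in predict set, so this production goes in M[E, 'f']
E → f P: PREDICT = { 'f' }
  'f' is in predict set, so this production goes in M[E, 'f']

M[E, 'f'] = E → P num f, E → f P  (a multiply-defined cell — the grammar is not LL(1))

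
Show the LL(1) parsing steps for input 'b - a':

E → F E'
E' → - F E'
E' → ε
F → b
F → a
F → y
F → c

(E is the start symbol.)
LL(1) parsing maintains a stack (initially the start symbol over $) and the input. At each step: if the stack top is a terminal, match it against the current input token; if it is a non-terminal N, replace it with the RHS of M[N, lookahead] (the unique production whose predict set contains the lookahead).

Stack is shown with the top on the left.

Stack     Input    Action
-------------------------
E $       b - a $  output E → F E'
F E' $    b - a $  output F → b
b E' $    b - a $  match 'b'
E' $      - a $    output E' → - F E'
- F E' $  - a $    match '-'
F E' $    a $      output F → a
a E' $    a $      match 'a'
E' $      $        output E' → ε
$         $        accept

The string is accepted.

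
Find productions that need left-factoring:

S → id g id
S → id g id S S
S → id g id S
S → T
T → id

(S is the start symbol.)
Yes, S has productions with common prefix 'id g id'

Left-factoring is needed when two productions for the same non-terminal
share a common prefix on the right-hand side.

Productions for S:
  S → id g id
  S → id g id S S
  S → id g id S
  S → T

Found common prefix 'id g id' in productions for S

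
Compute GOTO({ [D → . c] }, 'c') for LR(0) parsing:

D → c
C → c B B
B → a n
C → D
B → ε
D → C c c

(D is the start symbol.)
GOTO(I, 'c') = CLOSURE({ [A → αX.β] : [A → α.Xβ] ∈ I, X = 'c' })

Items with dot before 'c', with the dot advanced:
  [D → . c] → [D → c .]
Closure adds nothing (no advanced item has the dot before a non-terminal).

GOTO = { [D → c .] }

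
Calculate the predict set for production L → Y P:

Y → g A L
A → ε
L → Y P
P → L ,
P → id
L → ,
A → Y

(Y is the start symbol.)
PREDICT(L → Y P) = (FIRST(RHS) \ {ε}) ∪ (FOLLOW(L) if ε ∈ FIRST(RHS), i.e. RHS ⇒* ε)
FIRST(Y) = { 'g' }
FIRST(Y P) = { 'g' }
ε ∉ FIRST(Y P), so FOLLOW(L) is not added.
PREDICT(L → Y P) = { 'g' }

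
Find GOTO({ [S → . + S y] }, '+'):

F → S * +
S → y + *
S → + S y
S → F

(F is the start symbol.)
{ [F → . S * +], [S → + . S y], [S → . + S y], [S → . F], [S → . y + *] }

GOTO(I, '+') = CLOSURE({ [A → αX.β] : [A → α.Xβ] ∈ I, X = '+' })

Items with dot before '+', with the dot advanced:
  [S → . + S y] → [S → + . S y]
Closure of the advanced items:
  [S → + . S y] has the dot before S: add [S → . y + *], [S → . + S y], [S → . F]
  [S → . F] has the dot before F: add [F → . S * +]

GOTO = { [F → . S * +], [S → + . S y], [S → . + S y], [S → . F], [S → . y + *] }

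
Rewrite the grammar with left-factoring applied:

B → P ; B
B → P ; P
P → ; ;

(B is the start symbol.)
B → P ; B'
B' → B
B' → P
P → ; ;

Left-factoring transforms A → αβ₁ | αβ₂ into A → αA' and A' → β₁ | β₂
(α is the longest common prefix among the alternatives). Repeat until
no nonterminal has two alternatives with a common prefix.

Round 1: B has alternatives sharing prefix 'P ;'. Introduce B': B → P ; B'
  Add: B' → B
  Add: B' → P

No remaining common prefixes — done.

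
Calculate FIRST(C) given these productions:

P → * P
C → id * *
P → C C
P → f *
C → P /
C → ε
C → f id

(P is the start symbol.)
{ '*', '/', 'f', 'id', ε }

To compute FIRST(C), examine every production with C on the left-hand side, reading each right-hand side left to right until a non-nullable symbol is reached.

FIRST sets of the other non-terminals involved (by the same procedure, iterated to a fixed point):
  FIRST(P) = { '*', '/', 'f', 'id', ε }

From C → id * *:
  - id is a terminal: add 'id' and stop
From C → P /:
  - P is a non-terminal: add FIRST(P) \ {ε} = { '*', '/', 'f', 'id' }
    P is nullable, so continue to the next symbol
  - '/' is a terminal: add '/' and stop
From C → ε:
  - ε-production, so ε ∈ FIRST(C)
From C → f id:
  - f is a terminal: add 'f' and stop

Collecting: FIRST(C) = { '*', '/', 'f', 'id', ε }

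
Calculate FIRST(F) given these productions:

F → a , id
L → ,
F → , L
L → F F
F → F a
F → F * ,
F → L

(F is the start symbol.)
{ ',', 'a' }

To compute FIRST(F), examine every production with F on the left-hand side, reading each right-hand side left to right until a non-nullable symbol is reached.

FIRST sets of the other non-terminals involved (by the same procedure, iterated to a fixed point):
  FIRST(L) = { ',', 'a' }

From F → a , id:
  - a is a terminal: add 'a' and stop
From F → , L:
  - ',' is a terminal: add ',' and stop
From F → F a:
  - F is the symbol being defined: contributes nothing new
    F is not nullable, so stop
From F → F * ,:
  - F is the symbol being defined: contributes nothing new
    F is not nullable, so stop
From F → L:
  - L is a non-terminal: add FIRST(L) \ {ε} = { ',', 'a' }
    L is not nullable, so stop

Collecting: FIRST(F) = { ',', 'a' }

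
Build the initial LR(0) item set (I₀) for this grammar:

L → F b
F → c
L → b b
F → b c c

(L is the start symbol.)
{ [F → . b c c], [F → . c], [L → . F b], [L → . b b], [L' → . L] }

First, augment the grammar with L' → L
I₀ = CLOSURE({ [L' → . L] }):
  [L' → . L] has the dot before L: add [L → . F b], [L → . b b]
  [L → . F b] has the dot before F: add [F → . c], [F → . b c c]
No further items can be added.

I₀ = { [F → . b c c], [F → . c], [L → . F b], [L → . b b], [L' → . L] }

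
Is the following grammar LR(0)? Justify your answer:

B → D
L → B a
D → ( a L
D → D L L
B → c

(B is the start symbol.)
Augment with B' → B and build the canonical LR(0) collection (I0 = CLOSURE({[B' → . B]}), then GOTO on every symbol after a dot until no new states appear). It has 11 states:
  I0: { [B → . D], [B → . c], [B' → . B], [D → . ( a L], [D → . D L L] }  — shift
  I1: { [D → ( . a L] }  — shift
  I2: { [B' → B .] }  — accept
  I3: { [B → . D], [B → . c], [B → D .], [D → . ( a L], [D → . D L L], [D → D . L L], [L → . B a] }  — shift, reduce
  I4: { [B → c .] }  — reduce
  I5: { [L → B . a] }  — shift
  I6: { [B → . D], [B → . c], [D → . ( a L], [D → . D L L], [D → D L . L], [L → . B a] }  — shift
  I7: { [D → D L L .] }  — reduce
  I8: { [L → B a .] }  — reduce
  I9: { [B → . D], [B → . c], [D → ( a . L], [D → . ( a L], [D → . D L L], [L → . B a] }  — shift
  I10: { [D → ( a L .] }  — reduce

Conflict in state I3:
  Shift-reduce conflict between [B → D .] and [B → . c]
So the grammar is NOT LR(0).

Answer: No. Shift-reduce conflict between [B → D .] and [B → . c]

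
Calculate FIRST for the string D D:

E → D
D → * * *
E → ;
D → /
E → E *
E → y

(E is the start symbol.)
{ '*', '/' }

FIRST sets of the non-terminals involved (from the grammar, by fixed-point iteration):
  FIRST(D) = { '*', '/' }

To compute FIRST(D D), process the symbols left to right:
Symbol D is a non-terminal. Add FIRST(D) \ {ε} = { '*', '/' }
D is not nullable (ε ∉ FIRST(D)), so stop here.
FIRST(D D) = { '*', '/' }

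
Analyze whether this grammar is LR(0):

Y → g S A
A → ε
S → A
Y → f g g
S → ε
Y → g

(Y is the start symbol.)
No. Reduce-reduce conflict: [A → .] and [S → .]

Augment with Y' → Y and build the canonical LR(0) collection (I0 = CLOSURE({[Y' → . Y]}), then GOTO on every symbol after a dot until no new states appear). It has 9 states:
  I0: { [Y → . f g g], [Y → . g S A], [Y → . g], [Y' → . Y] }  — shift
  I1: { [Y' → Y .] }  — accept
  I2: { [Y → f . g g] }  — shift
  I3: { [A → .], [S → . A], [S → .], [Y → g . S A], [Y → g .] }  — 3 reduces
  I4: { [S → A .] }  — reduce
  I5: { [A → .], [Y → g S . A] }  — reduce
  I6: { [Y → g S A .] }  — reduce
  I7: { [Y → f g . g] }  — shift
  I8: { [Y → f g g .] }  — reduce

Conflict in state I3:
  Reduce-reduce conflict: [A → .] and [S → .]
So the grammar is NOT LR(0).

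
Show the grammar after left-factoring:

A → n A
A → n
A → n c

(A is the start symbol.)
A → n A'
A' → A
A' → ε
A' → c

Left-factoring transforms A → αβ₁ | αβ₂ into A → αA' and A' → β₁ | β₂
(α is the longest common prefix among the alternatives). Repeat until
no nonterminal has two alternatives with a common prefix.

Round 1: A has alternatives sharing prefix 'n'. Introduce A': A → n A'
  Add: A' → A
  Add: A' → ε
  Add: A' → c

No remaining common prefixes — done.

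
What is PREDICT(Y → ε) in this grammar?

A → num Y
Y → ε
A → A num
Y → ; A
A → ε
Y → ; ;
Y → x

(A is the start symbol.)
PREDICT(Y → ε) = (FIRST(RHS) \ {ε}) ∪ (FOLLOW(Y) if ε ∈ FIRST(RHS), i.e. RHS ⇒* ε)
The right-hand side is ε (FIRST(ε) = { ε }), so the predict set is FOLLOW(Y) = { $, 'num' }
PREDICT(Y → ε) = { $, 'num' }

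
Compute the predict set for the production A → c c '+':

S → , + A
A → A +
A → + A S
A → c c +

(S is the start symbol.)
PREDICT(A → c c '+') = (FIRST(RHS) \ {ε}) ∪ (FOLLOW(A) if ε ∈ FIRST(RHS), i.e. RHS ⇒* ε)
FIRST(c c '+') = { 'c' }
ε ∉ FIRST(c c '+'), so FOLLOW(A) is not added.
PREDICT(A → c c '+') = { 'c' }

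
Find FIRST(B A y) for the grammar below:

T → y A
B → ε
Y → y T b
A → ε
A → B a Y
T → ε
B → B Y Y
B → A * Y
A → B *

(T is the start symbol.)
{ '*', 'a', 'y' }

FIRST sets of the non-terminals involved (from the grammar, by fixed-point iteration):
  FIRST(B) = { '*', 'a', 'y', ε }
  FIRST(A) = { '*', 'a', 'y', ε }

To compute FIRST(B A y), process the symbols left to right:
Symbol B is a non-terminal. Add FIRST(B) \ {ε} = { '*', 'a', 'y' }
B is nullable (ε ∈ FIRST(B)), continue to the next symbol.
Symbol A is a non-terminal. Add FIRST(A) \ {ε} = { '*', 'a', 'y' }
A is nullable (ε ∈ FIRST(A)), continue to the next symbol.
Symbol y is a terminal. Add 'y' and stop.
FIRST(B A y) = { '*', 'a', 'y' }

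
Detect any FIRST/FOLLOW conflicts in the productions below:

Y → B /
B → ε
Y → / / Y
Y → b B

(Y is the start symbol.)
A FIRST/FOLLOW conflict occurs when a non-terminal N has a nullable alternative N → β (β ⇒* ε) and another alternative N → α with FIRST(α) ∩ FOLLOW(N) ≠ ∅: on such a lookahead the parser cannot decide between expanding α and letting N vanish via β.

Nullable non-terminals: B.
B has a nullable alternative but only one production, so nothing to check.

Y has no nullable alternative, so no FIRST/FOLLOW check is needed there.

No FIRST/FOLLOW conflicts found.

Answer: No FIRST/FOLLOW conflicts.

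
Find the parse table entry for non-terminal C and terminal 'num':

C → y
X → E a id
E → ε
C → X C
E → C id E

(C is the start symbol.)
Empty (error entry)

To find M[C, 'num'], we find productions for C where 'num' is in the predict set (PREDICT(N → α) = (FIRST(α) \ {ε}) ∪ (FOLLOW(N) if α ⇒* ε)).

Relevant sets:
  FIRST(X) = { 'a', 'y' }

C → y: PREDICT = { 'y' }
C → X C: PREDICT = { 'a', 'y' }

M[C, 'num'] is empty (no production applies)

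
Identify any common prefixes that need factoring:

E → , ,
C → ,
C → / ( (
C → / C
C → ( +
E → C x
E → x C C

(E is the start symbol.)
Yes, C has productions with common prefix '/'

Left-factoring is needed when two productions for the same non-terminal
share a common prefix on the right-hand side.

Productions for E:
  E → , ,
  E → C x
  E → x C C
Productions for C:
  C → ,
  C → / ( (
  C → / C
  C → ( +

Found common prefix '/' in productions for C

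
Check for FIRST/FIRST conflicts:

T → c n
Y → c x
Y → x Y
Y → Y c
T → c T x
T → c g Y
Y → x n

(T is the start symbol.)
Yes. T → c n / T → c T x on { 'c' }; T → c n / T → c g Y on { 'c' }; T → c T x / T → c g Y on { 'c' }; Y → c x / Y → Y c on { 'c' }; Y → x Y / Y → Y c on { 'x' }; Y → x Y / Y → x n on { 'x' }; Y → Y c / Y → x n on { 'x' }

A FIRST/FIRST conflict occurs when two productions N → α and N → β for the same non-terminal have FIRST(α) ∩ FIRST(β) ≠ ∅ (with ε ∈ FIRST of a nullable right-hand side, so two nullable alternatives also conflict).

FIRST sets of the non-terminals at (or reachable through a nullable prefix from) the front of some alternative:
  FIRST(Y) = { 'c', 'x' }

Productions for T:
  T → c n: FIRST = { 'c' }
  T → c T x: FIRST = { 'c' }
  T → c g Y: FIRST = { 'c' }
Productions for Y:
  Y → c x: FIRST = { 'c' }
  Y → x Y: FIRST = { 'x' }
  Y → Y c: FIRST = { 'c', 'x' }
  Y → x n: FIRST = { 'x' }

Conflict for T: T → c n and T → c T x
  Overlap: { 'c' }
Conflict for T: T → c n and T → c g Y
  Overlap: { 'c' }
Conflict for T: T → c T x and T → c g Y
  Overlap: { 'c' }
Conflict for Y: Y → c x and Y → Y c
  Overlap: { 'c' }
Conflict for Y: Y → x Y and Y → Y c
  Overlap: { 'x' }
Conflict for Y: Y → x Y and Y → x n
  Overlap: { 'x' }
Conflict for Y: Y → Y c and Y → x n
  Overlap: { 'x' }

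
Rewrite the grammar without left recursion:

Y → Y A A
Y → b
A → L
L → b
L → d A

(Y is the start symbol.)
Y → b Y'
Y' → A A Y'
Y' → ε
A → L
L → b
L → d A

Y is directly left-recursive. The standard transformation for
  A → A α₁ | ... | A α_m | β₁ | ... | β_n
is
  A  → β₁ A' | ... | β_n A'
  A' → α₁ A' | ... | α_m A' | ε

Y → b becomes Y → b Y'
Y → Y A A becomes Y' → A A Y'
Add Y' → ε

Productions for other non-terminals are unchanged:
  A → L
  L → b
  L → d A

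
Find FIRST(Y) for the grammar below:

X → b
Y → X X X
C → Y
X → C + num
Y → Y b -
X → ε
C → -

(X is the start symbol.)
{ '+', '-', 'b', ε }

To compute FIRST(Y), examine every production with Y on the left-hand side, reading each right-hand side left to right until a non-nullable symbol is reached.

FIRST sets of the other non-terminals involved (by the same procedure, iterated to a fixed point):
  FIRST(X) = { '+', '-', 'b', ε }

From Y → X X X:
  - X is a non-terminal: add FIRST(X) \ {ε} = { '+', '-', 'b' }
    X is nullable, so continue to the next symbol
  - X is a non-terminal: add FIRST(X) \ {ε} = { '+', '-', 'b' }
    X is nullable, so continue to the next symbol
  - X is a non-terminal: add FIRST(X) \ {ε} = { '+', '-', 'b' }
    X is nullable and nothing follows, so the whole right-hand side can vanish: ε ∈ FIRST(Y)
From Y → Y b -:
  - Y is the symbol being defined: contributes nothing new
    Y is nullable, so continue to the next symbol
  - b is a terminal: add 'b' and stop

Collecting: FIRST(Y) = { '+', '-', 'b', ε }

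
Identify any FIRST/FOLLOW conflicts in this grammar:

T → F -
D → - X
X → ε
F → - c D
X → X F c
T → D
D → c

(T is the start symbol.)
Yes. X → X F c with FOLLOW(X) on { '-' }

A FIRST/FOLLOW conflict occurs when a non-terminal N has a nullable alternative N → β (β ⇒* ε) and another alternative N → α with FIRST(α) ∩ FOLLOW(N) ≠ ∅: on such a lookahead the parser cannot decide between expanding α and letting N vanish via β.

Nullable non-terminals: X.
FIRST sets used below: FIRST(X) = { '-', ε }, FIRST(F) = { '-' }

X: nullable alternative(s) X → ε; FOLLOW(X) = { $, '-', 'c' }
  X → ε: FIRST \ {ε} = { } — this is the only nullable alternative, skip
  X → X F c: FIRST \ {ε} = { '-' } — overlaps FOLLOW(X) on { '-' }: CONFLICT

D, F, T have no nullable alternative, so no FIRST/FOLLOW check is needed there.

So the grammar has 1 FIRST/FOLLOW conflict (marked CONFLICT above).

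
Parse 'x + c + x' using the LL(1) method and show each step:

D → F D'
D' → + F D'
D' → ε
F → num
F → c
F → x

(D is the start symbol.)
Stack is shown with the top on the left.

Stack     Input        Action
-----------------------------
D $       x + c + x $  output D → F D'
F D' $    x + c + x $  output F → x
x D' $    x + c + x $  match 'x'
D' $      + c + x $    output D' → + F D'
+ F D' $  + c + x $    match '+'
F D' $    c + x $      output F → c
c D' $    c + x $      match 'c'
D' $      + x $        output D' → + F D'
+ F D' $  + x $        match '+'
F D' $    x $          output F → x
x D' $    x $          match 'x'
D' $      $            output D' → ε
$         $            accept

The string is accepted.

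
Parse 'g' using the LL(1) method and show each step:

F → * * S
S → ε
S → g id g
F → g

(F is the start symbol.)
LL(1) parsing maintains a stack (initially the start symbol over $) and the input. At each step: if the stack top is a terminal, match it against the current input token; if it is a non-terminal N, replace it with the RHS of M[N, lookahead] (the unique production whose predict set contains the lookahead).

Stack is shown with the top on the left.

Stack  Input  Action
--------------------
F $    g $    output F → g
g $    g $    match 'g'
$      $      accept

The string is accepted.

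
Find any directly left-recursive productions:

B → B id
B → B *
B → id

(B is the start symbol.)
Yes, B is left-recursive

Direct left recursion occurs when N → N α for some non-terminal N (the right-hand side begins with the left-hand side itself).

B → B id: LEFT RECURSIVE (starts with B)
B → B *: LEFT RECURSIVE (starts with B)
B → id: starts with id

The grammar has direct left recursion on: B.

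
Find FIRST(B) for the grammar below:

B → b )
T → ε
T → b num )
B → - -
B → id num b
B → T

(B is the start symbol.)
FIRST sets of the other non-terminals involved (by the same procedure, iterated to a fixed point):
  FIRST(T) = { 'b', ε }

From B → b ):
  - b is a terminal: add 'b' and stop
From B → - -:
  - '-' is a terminal: add '-' and stop
From B → id num b:
  - id is a terminal: add 'id' and stop
From B → T:
  - T is a non-terminal: add FIRST(T) \ {ε} = { 'b' }
    T is nullable and nothing follows, so the whole right-hand side can vanish: ε ∈ FIRST(B)

Collecting: FIRST(B) = { '-', 'b', 'id', ε }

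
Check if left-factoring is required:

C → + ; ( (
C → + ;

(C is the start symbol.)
Left-factoring is needed when two productions for the same non-terminal
share a common prefix on the right-hand side.

Productions for C:
  C → + ; ( (
  C → + ;

Found common prefix '+ ;' in productions for C

Answer: Yes, C has productions with common prefix '+ ;'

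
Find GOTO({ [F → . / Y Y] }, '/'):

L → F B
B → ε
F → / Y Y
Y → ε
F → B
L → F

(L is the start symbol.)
{ [F → / . Y Y], [Y → .] }

GOTO(I, '/') = CLOSURE({ [A → αX.β] : [A → α.Xβ] ∈ I, X = '/' })

Items with dot before '/', with the dot advanced:
  [F → . / Y Y] → [F → / . Y Y]
Closure of the advanced items:
  [F → / . Y Y] has the dot before Y: add [Y → .]

GOTO = { [F → / . Y Y], [Y → .] }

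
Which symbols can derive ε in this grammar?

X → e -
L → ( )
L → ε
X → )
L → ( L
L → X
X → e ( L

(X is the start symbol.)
{ 'L' }

ε-productions: L → ε
So L is immediately nullable.
No further non-terminal can be added: every production for the remaining non-terminals contains a terminal or a non-nullable non-terminal.
Nullable = { 'L' }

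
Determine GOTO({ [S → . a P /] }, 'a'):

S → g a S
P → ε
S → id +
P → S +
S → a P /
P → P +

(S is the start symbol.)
{ [P → . P +], [P → . S +], [P → .], [S → . a P /], [S → . g a S], [S → . id +], [S → a . P /] }

GOTO(I, 'a') = CLOSURE({ [A → αX.β] : [A → α.Xβ] ∈ I, X = 'a' })

Items with dot before 'a', with the dot advanced:
  [S → . a P /] → [S → a . P /]
Closure of the advanced items:
  [S → a . P /] has the dot before P: add [P → .], [P → . S +], [P → . P +]
  [P → . S +] has the dot before S: add [S → . g a S], [S → . id +], [S → . a P /]

GOTO = { [P → . P +], [P → . S +], [P → .], [S → . a P /], [S → . g a S], [S → . id +], [S → a . P /] }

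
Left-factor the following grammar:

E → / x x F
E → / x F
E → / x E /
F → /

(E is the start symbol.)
E → / x E'
E' → x F
E' → F
E' → E /
F → /

Left-factoring transforms A → αβ₁ | αβ₂ into A → αA' and A' → β₁ | β₂
(α is the longest common prefix among the alternatives). Repeat until
no nonterminal has two alternatives with a common prefix.

Round 1: E has alternatives sharing prefix '/ x'. Introduce E': E → / x E'
  Add: E' → x F
  Add: E' → F
  Add: E' → E /

No remaining common prefixes — done.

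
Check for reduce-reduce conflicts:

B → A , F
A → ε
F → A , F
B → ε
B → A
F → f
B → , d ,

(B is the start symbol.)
A reduce-reduce conflict occurs when an LR(0) state has two complete items [A → α .] and [B → β .] — both call for a reduction, and with no lookahead the parser cannot choose between them.

Augment with B' → B and build the canonical LR(0) collection (I0 = CLOSURE({[B' → . B]}), then GOTO on every symbol after a dot until no new states appear). It has 12 states:
  I0: { [A → .], [B → . , d ,], [B → . A , F], [B → . A], [B → .], [B' → . B] }  — shift, 2 reduces
  I1: { [B → , . d ,] }  — shift
  I2: { [B → A . , F], [B → A .] }  — shift, reduce
  I3: { [B' → B .] }  — accept
  I4: { [A → .], [B → A , . F], [F → . A , F], [F → . f] }  — shift, reduce
  I5: { [F → A . , F] }  — shift
  I6: { [B → A , F .] }  — reduce
  I7: { [F → f .] }  — reduce
  I8: { [A → .], [F → . A , F], [F → . f], [F → A , . F] }  — shift, reduce
  I9: { [F → A , F .] }  — reduce
  I10: { [B → , d . ,] }  — shift
  I11: { [B → , d , .] }  — reduce

I0 contains complete items [A → .], [B → .] — reduce-reduce conflict.

Answer: Yes — I0: [A → .] vs [B → .]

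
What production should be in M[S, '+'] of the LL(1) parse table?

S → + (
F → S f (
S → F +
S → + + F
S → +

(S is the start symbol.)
S → + (, S → F +, S → + + F, S → +

To find M[S, '+'], we find productions for S where '+' is in the predict set (PREDICT(N → α) = (FIRST(α) \ {ε}) ∪ (FOLLOW(N) if α ⇒* ε)).

Relevant sets:
  FIRST(F) = { '+' }

S → + (: PREDICT = { '+' }
  '+' is in predict set, so this production goes in M[S, '+']
S → F +: PREDICT = { '+' }
  '+' is in predict set, so this production goes in M[S, '+']
S → + + F: PREDICT = { '+' }
  '+' is in predict set, so this production goes in M[S, '+']
S → +: PREDICT = { '+' }
  '+' is in predict set, so this production goes in M[S, '+']

M[S, '+'] = S → + (, S → F +, S → + + F, S → +  (a multiply-defined cell — the grammar is not LL(1))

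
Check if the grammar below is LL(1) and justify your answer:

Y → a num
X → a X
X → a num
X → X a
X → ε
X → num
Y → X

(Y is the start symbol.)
Relevant sets:
  FIRST(X) = { 'a', 'num', ε }
  FOLLOW(Y) = { $ }
  FOLLOW(X) = { $, 'a' }

For Y:
  PREDICT(Y → a num) = { 'a' }
  PREDICT(Y → X) = { $, 'a', 'num' }
For X:
  PREDICT(X → a X) = { 'a' }
  PREDICT(X → a num) = { 'a' }
  PREDICT(X → X a) = { 'a', 'num' }
  PREDICT(X → ε) = { $, 'a' }
  PREDICT(X → num) = { 'num' }

Conflict found: Predict set conflict for Y: { 'a' }
The grammar is NOT LL(1).

Answer: No. Predict set conflict for Y: { 'a' }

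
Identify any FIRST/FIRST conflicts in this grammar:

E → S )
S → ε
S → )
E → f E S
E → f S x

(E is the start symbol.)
A FIRST/FIRST conflict occurs when two productions N → α and N → β for the same non-terminal have FIRST(α) ∩ FIRST(β) ≠ ∅ (with ε ∈ FIRST of a nullable right-hand side, so two nullable alternatives also conflict).

FIRST sets of the non-terminals at (or reachable through a nullable prefix from) the front of some alternative:
  FIRST(S) = { ')', ε }

Productions for E:
  E → S ): FIRST = { ')' }
  E → f E S: FIRST = { 'f' }
  E → f S x: FIRST = { 'f' }
Productions for S:
  S → ε: FIRST = { ε }
  S → ): FIRST = { ')' }

Conflict for E: E → f E S and E → f S x
  Overlap: { 'f' }

Answer: Yes. E → f E S / E → f S x on { 'f' }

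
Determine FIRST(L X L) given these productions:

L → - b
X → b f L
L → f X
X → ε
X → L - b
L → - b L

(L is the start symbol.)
FIRST sets of the non-terminals involved (from the grammar, by fixed-point iteration):
  FIRST(L) = { '-', 'f' }

To compute FIRST(L X L), process the symbols left to right:
Symbol L is a non-terminal. Add FIRST(L) \ {ε} = { '-', 'f' }
L is not nullable (ε ∉ FIRST(L)), so stop here.
FIRST(L X L) = { '-', 'f' }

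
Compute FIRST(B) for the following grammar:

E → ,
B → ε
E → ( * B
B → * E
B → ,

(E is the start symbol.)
From B → ε:
  - ε-production, so ε ∈ FIRST(B)
From B → * E:
  - '*' is a terminal: add '*' and stop
From B → ,:
  - ',' is a terminal: add ',' and stop

Collecting: FIRST(B) = { '*', ',', ε }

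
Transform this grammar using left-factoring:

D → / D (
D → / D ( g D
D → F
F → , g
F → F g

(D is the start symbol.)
Left-factoring transforms A → αβ₁ | αβ₂ into A → αA' and A' → β₁ | β₂
(α is the longest common prefix among the alternatives). Repeat until
no nonterminal has two alternatives with a common prefix.

Round 1: D has alternatives sharing prefix '/ D ('. Introduce D': D → / D ( D'
  Add: D' → ε
  Add: D' → g D

No remaining common prefixes — done.

Resulting grammar:
D → / D ( D'
D' → ε
D' → g D
D → F
F → , g
F → F g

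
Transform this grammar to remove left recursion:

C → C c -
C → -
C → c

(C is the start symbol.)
C is directly left-recursive. The standard transformation for
  A → A α₁ | ... | A α_m | β₁ | ... | β_n
is
  A  → β₁ A' | ... | β_n A'
  A' → α₁ A' | ... | α_m A' | ε

C → - becomes C → - C'
C → c becomes C → c C'
C → C c - becomes C' → c - C'
Add C' → ε

Resulting grammar:
C → - C'
C → c C'
C' → c - C'
C' → ε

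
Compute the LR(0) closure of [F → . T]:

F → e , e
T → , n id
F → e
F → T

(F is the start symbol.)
{ [F → . T], [T → . , n id] }

To compute CLOSURE, for each item [A → α.Bβ] where B is a non-terminal, add [B → .γ] for all productions B → γ; repeat for the newly added items until nothing changes.

Start with: [F → . T]
  [F → . T] has the dot before T: add [T → . , n id]
No further items can be added.

CLOSURE = { [F → . T], [T → . , n id] }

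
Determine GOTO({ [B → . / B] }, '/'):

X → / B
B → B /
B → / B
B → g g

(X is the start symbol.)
{ [B → . / B], [B → . B /], [B → . g g], [B → / . B] }

GOTO(I, '/') = CLOSURE({ [A → αX.β] : [A → α.Xβ] ∈ I, X = '/' })

Items with dot before '/', with the dot advanced:
  [B → . / B] → [B → / . B]
Closure of the advanced items:
  [B → / . B] has the dot before B: add [B → . B /], [B → . / B], [B → . g g]

GOTO = { [B → . / B], [B → . B /], [B → . g g], [B → / . B] }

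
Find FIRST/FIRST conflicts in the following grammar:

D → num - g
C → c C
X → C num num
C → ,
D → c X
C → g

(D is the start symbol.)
Productions for D:
  D → num - g: FIRST = { 'num' }
  D → c X: FIRST = { 'c' }
Productions for C:
  C → c C: FIRST = { 'c' }
  C → ,: FIRST = { ',' }
  C → g: FIRST = { 'g' }
X has only one production, so no FIRST/FIRST conflict is possible there.

All alternatives of each non-terminal have pairwise disjoint FIRST sets.

Answer: No FIRST/FIRST conflicts.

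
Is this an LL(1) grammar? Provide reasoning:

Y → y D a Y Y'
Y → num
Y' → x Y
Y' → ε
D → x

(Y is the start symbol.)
A grammar is LL(1) if for each non-terminal N with multiple productions, the predict sets of those productions are pairwise disjoint, where PREDICT(N → α) = (FIRST(α) \ {ε}) ∪ (FOLLOW(N) if α ⇒* ε).

Relevant sets:
  FOLLOW(Y') = { $, 'x' }

For Y:
  PREDICT(Y → y D a Y Y') = { 'y' }
  PREDICT(Y → num) = { 'num' }
For Y':
  PREDICT(Y' → x Y) = { 'x' }
  PREDICT(Y' → ε) = { $, 'x' }
D has a single production, so nothing to check there.

Conflict found: Predict set conflict for Y': { 'x' }
The grammar is NOT LL(1).

Answer: No. Predict set conflict for Y': { 'x' }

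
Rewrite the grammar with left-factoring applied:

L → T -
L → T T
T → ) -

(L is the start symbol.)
Left-factoring transforms A → αβ₁ | αβ₂ into A → αA' and A' → β₁ | β₂
(α is the longest common prefix among the alternatives). Repeat until
no nonterminal has two alternatives with a common prefix.

Round 1: L has alternatives sharing prefix 'T'. Introduce L': L → T L'
  Add: L' → -
  Add: L' → T

No remaining common prefixes — done.

Resulting grammar:
L → T L'
L' → -
L' → T
T → ) -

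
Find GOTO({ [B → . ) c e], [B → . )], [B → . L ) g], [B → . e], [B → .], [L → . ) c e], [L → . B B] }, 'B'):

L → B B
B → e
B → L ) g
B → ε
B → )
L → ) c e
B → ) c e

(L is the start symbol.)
GOTO(I, 'B') = CLOSURE({ [A → αX.β] : [A → α.Xβ] ∈ I, X = 'B' })

Items with dot before 'B', with the dot advanced:
  [L → . B B] → [L → B . B]
Closure of the advanced items:
  [L → B . B] has the dot before B: add [B → . e], [B → . L ) g], [B → .], [B → . )], [B → . ) c e]
  [B → . L ) g] has the dot before L: add [L → . B B], [L → . ) c e]

GOTO = { [B → . ) c e], [B → . )], [B → . L ) g], [B → . e], [B → .], [L → . ) c e], [L → . B B], [L → B . B] }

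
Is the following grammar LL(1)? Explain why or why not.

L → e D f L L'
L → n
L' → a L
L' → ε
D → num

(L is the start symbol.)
A grammar is LL(1) if for each non-terminal N with multiple productions, the predict sets of those productions are pairwise disjoint, where PREDICT(N → α) = (FIRST(α) \ {ε}) ∪ (FOLLOW(N) if α ⇒* ε).

Relevant sets:
  FOLLOW(L') = { $, 'a' }

For L:
  PREDICT(L → e D f L L') = { 'e' }
  PREDICT(L → n) = { 'n' }
For L':
  PREDICT(L' → a L) = { 'a' }
  PREDICT(L' → ε) = { $, 'a' }
D has a single production, so nothing to check there.

Conflict found: Predict set conflict for L': { 'a' }
The grammar is NOT LL(1).

Answer: No. Predict set conflict for L': { 'a' }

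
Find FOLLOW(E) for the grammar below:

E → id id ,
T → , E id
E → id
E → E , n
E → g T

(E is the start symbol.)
E is the start symbol, so $ ∈ FOLLOW(E).
In T → , E id: E is followed by id, add FIRST(id) \ {ε} = { 'id' }
In E → E , n: E is followed by ',' n, add FIRST(',' n) \ {ε} = { ',' }

Taking the union: FOLLOW(E) = { $, ',', 'id' }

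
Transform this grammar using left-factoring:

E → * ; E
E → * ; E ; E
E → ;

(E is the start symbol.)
Left-factoring transforms A → αβ₁ | αβ₂ into A → αA' and A' → β₁ | β₂
(α is the longest common prefix among the alternatives). Repeat until
no nonterminal has two alternatives with a common prefix.

Round 1: E has alternatives sharing prefix '* ; E'. Introduce E': E → * ; E E'
  Add: E' → ε
  Add: E' → ; E

No remaining common prefixes — done.

Resulting grammar:
E → * ; E E'
E' → ε
E' → ; E
E → ;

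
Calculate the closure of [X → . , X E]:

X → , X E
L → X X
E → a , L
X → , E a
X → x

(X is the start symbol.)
{ [X → . , X E] }

Start with: [X → . , X E]
The dot precedes the terminal ',', so nothing is added.

CLOSURE = { [X → . , X E] }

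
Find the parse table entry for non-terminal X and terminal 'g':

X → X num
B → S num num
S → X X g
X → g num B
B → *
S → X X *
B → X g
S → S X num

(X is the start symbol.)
To find M[X, 'g'], we find productions for X where 'g' is in the predict set (PREDICT(N → α) = (FIRST(α) \ {ε}) ∪ (FOLLOW(N) if α ⇒* ε)).

Relevant sets:
  FIRST(X) = { 'g' }

X → X num: PREDICT = { 'g' }
  'g' is in predict set, so this production goes in M[X, 'g']
X → g num B: PREDICT = { 'g' }
  'g' is in predict set, so this production goes in M[X, 'g']

M[X, 'g'] = X → X num, X → g num B  (a multiply-defined cell — the grammar is not LL(1))

Answer: X → X num, X → g num B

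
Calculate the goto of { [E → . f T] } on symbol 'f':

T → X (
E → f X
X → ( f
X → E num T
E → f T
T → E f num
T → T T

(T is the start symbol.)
GOTO(I, 'f') = CLOSURE({ [A → αX.β] : [A → α.Xβ] ∈ I, X = 'f' })

Items with dot before 'f', with the dot advanced:
  [E → . f T] → [E → f . T]
Closure of the advanced items:
  [E → f . T] has the dot before T: add [T → . X (], [T → . E f num], [T → . T T]
  [T → . X (] has the dot before X: add [X → . ( f], [X → . E num T]
  [T → . E f num] has the dot before E: add [E → . f X], [E → . f T]

GOTO = { [E → . f T], [E → . f X], [E → f . T], [T → . E f num], [T → . T T], [T → . X (], [X → . ( f], [X → . E num T] }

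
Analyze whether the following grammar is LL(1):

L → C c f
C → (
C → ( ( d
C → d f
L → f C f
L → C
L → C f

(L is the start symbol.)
Relevant sets:
  FIRST(C) = { '(', 'd' }

For L:
  PREDICT(L → C c f) = { '(', 'd' }
  PREDICT(L → f C f) = { 'f' }
  PREDICT(L → C) = { '(', 'd' }
  PREDICT(L → C f) = { '(', 'd' }
For C:
  PREDICT(C → '(') = { '(' }
  PREDICT(C → '(' '(' d) = { '(' }
  PREDICT(C → d f) = { 'd' }

Conflict found: Predict set conflict for L: { '(', 'd' }
The grammar is NOT LL(1).

Answer: No. Predict set conflict for L: { '(', 'd' }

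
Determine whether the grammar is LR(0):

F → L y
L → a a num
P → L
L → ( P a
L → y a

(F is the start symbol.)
Augment with F' → F and build the canonical LR(0) collection (I0 = CLOSURE({[F' → . F]}), then GOTO on every symbol after a dot until no new states appear). It has 13 states:
  I0: { [F → . L y], [F' → . F], [L → . ( P a], [L → . a a num], [L → . y a] }  — shift
  I1: { [L → ( . P a], [L → . ( P a], [L → . a a num], [L → . y a], [P → . L] }  — shift
  I2: { [F' → F .] }  — accept
  I3: { [F → L . y] }  — shift
  I4: { [L → a . a num] }  — shift
  I5: { [L → y . a] }  — shift
  I6: { [L → y a .] }  — reduce
  I7: { [L → a a . num] }  — shift
  I8: { [L → a a num .] }  — reduce
  I9: { [F → L y .] }  — reduce
  I10: { [P → L .] }  — reduce
  I11: { [L → ( P . a] }  — shift
  I12: { [L → ( P a .] }  — reduce

Every state is either a pure shift/goto state or contains exactly one complete item and nothing to shift — no conflicts. The grammar is LR(0).

Answer: Yes, the grammar is LR(0)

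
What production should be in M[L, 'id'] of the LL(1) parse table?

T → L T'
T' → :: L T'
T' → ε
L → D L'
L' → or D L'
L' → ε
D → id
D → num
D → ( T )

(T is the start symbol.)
L → D L'

To find M[L, 'id'], we find productions for L where 'id' is in the predict set (PREDICT(N → α) = (FIRST(α) \ {ε}) ∪ (FOLLOW(N) if α ⇒* ε)).

Relevant sets:
  FIRST(D) = { '(', 'id', 'num' }

L → D L': PREDICT = { '(', 'id', 'num' }
  'id' is in predict set, so this production goes in M[L, 'id']

M[L, 'id'] = L → D L'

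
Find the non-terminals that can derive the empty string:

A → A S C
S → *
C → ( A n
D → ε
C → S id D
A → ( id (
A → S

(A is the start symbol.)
A non-terminal is nullable if it can derive ε (the empty string): either it has an ε-production, or it has a production whose right-hand side consists entirely of nullable non-terminals.

ε-productions: D → ε
So D is immediately nullable.
No further non-terminal can be added: every production for the remaining non-terminals contains a terminal or a non-nullable non-terminal.
Nullable = { 'D' }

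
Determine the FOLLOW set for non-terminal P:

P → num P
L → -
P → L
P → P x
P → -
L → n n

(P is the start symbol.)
{ $, 'x' }

To compute FOLLOW(P), find every occurrence of P on a right-hand side N → α P β: add FIRST(β) \ {ε}, and if β is empty or nullable also add FOLLOW(N). Iterate to a fixed point.

P is the start symbol, so $ ∈ FOLLOW(P).
In P → num P: P is at the end; this adds FOLLOW(P) to itself — nothing new
In P → P x: P is followed by x, add FIRST(x) \ {ε} = { 'x' }

Taking the union: FOLLOW(P) = { $, 'x' }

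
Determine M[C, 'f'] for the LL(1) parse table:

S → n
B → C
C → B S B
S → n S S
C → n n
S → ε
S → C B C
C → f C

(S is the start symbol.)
C → B S B, C → f C

To find M[C, 'f'], we find productions for C where 'f' is in the predict set (PREDICT(N → α) = (FIRST(α) \ {ε}) ∪ (FOLLOW(N) if α ⇒* ε)).

Relevant sets:
  FIRST(B) = { 'f', 'n' }

C → B S B: PREDICT = { 'f', 'n' }
  'f' is in predict set, so this production goes in M[C, 'f']
C → n n: PREDICT = { 'n' }
C → f C: PREDICT = { 'f' }
  'f' is in predict set, so this production goes in M[C, 'f']

M[C, 'f'] = C → B S B, C → f C  (a multiply-defined cell — the grammar is not LL(1))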